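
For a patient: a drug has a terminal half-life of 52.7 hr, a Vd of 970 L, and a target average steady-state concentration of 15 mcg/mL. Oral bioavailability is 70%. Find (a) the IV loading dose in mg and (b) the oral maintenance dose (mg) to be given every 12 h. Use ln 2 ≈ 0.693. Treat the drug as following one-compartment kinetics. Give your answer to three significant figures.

LD = Vd × C = 970.0 × 15 = 14550 mg
CL = 0.693 × Vd / t½ = 0.693 × 970.0 / 52.7 = 12.76 L/h
D = CL × Css × τ / F = 12.76 × 15 × 12 / 0.7 = 3281 mg

(a) 14600 mg; (b) 3280 mg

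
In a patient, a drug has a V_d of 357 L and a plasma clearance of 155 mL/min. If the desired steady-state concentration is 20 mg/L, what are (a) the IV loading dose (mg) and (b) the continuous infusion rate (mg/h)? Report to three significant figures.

Loading dose = Vd × C = 357.0 × 20 = 7140 mg
CL = 155 mL/min = 155 × 0.06 = 9.300 L/h
Maintenance: replace elimination → rate = CL × Css = 9.300 × 20 = 186.0 mg/h

(a) 7140 mg; (b) 186 mg/h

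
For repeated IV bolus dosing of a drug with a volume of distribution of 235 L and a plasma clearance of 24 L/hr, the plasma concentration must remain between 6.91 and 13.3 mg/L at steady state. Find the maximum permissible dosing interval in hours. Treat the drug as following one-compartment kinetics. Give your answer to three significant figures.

6.41 h

k = CL / Vd = 24.00 / 235.0 = 0.1021 h⁻¹
Between IV bolus doses, concentration decays as C = C₀·e^(−kτ), so C_peak/C_trough = e^(kτ).
τ_max = ln(C_peak/C_trough) / k = ln(13.3/6.91) / 0.1021 = 0.6548 / 0.1021 = 6.413 h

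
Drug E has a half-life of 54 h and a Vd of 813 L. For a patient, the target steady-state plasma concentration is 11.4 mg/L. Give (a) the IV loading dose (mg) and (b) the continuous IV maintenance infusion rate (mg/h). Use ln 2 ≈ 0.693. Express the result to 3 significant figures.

LD = Vd × C = 813.0 × 11.4 = 9268 mg
CL = 0.693 × Vd / t½ = 0.693 × 813.0 / 54 = 10.43 L/h
Infusion rate = CL × Css = 10.43 × 11.4 = 118.9 mg/h

(a) 9270 mg; (b) 119 mg/h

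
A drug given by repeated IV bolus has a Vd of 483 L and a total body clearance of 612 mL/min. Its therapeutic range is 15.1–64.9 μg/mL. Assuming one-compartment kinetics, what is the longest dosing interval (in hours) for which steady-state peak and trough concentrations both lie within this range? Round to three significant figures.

19.2 h

CL = 612 mL/min × 60/1000 = 36.72 L/h
k = CL / Vd = 36.72 / 483.0 = 0.07602 h⁻¹
Between IV bolus doses, concentration decays as C = C₀·e^(−kτ), so C_peak/C_trough = e^(kτ).
τ_max = ln(C_peak/C_trough) / k = ln(64.9/15.1) / 0.07602 = 1.458 / 0.07602 = 19.18 h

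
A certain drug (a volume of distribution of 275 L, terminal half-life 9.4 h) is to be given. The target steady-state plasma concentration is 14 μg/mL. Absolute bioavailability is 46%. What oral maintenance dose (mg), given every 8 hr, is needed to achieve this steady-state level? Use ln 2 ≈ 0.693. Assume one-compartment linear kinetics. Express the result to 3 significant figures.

4940 mg

CL = 0.693 × Vd / t½ = 0.693 × 275.0 / 9.4 = 20.27 L/h
D = CL × Css × τ / F = 20.27 × 14 × 8 / 0.46 = 4935 mg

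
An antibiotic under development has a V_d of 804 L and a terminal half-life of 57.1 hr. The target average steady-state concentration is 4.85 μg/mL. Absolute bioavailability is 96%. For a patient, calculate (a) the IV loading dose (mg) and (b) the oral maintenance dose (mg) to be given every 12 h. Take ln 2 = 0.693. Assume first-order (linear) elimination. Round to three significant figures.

(a) 3900 mg; (b) 592 mg

LD = Vd × C = 804.0 × 4.85 = 3899 mg
CL = 0.693 × Vd / t½ = 0.693 × 804.0 / 57.1 = 9.758 L/h
D = CL × Css × τ / F = 9.758 × 4.85 × 12 / 0.96 = 591.6 mg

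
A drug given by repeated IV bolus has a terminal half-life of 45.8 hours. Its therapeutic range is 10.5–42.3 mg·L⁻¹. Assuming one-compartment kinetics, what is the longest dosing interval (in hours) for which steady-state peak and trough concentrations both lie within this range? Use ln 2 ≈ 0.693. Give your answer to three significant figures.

92.1 h

k = 0.693 / t½ = 0.693 / 45.8 = 0.01513 h⁻¹
Between IV bolus doses, concentration decays as C = C₀·e^(−kτ), so C_peak/C_trough = e^(kτ).
τ_max = ln(C_peak/C_trough) / k = ln(42.3/10.5) / 0.01513 = 1.393 / 0.01513 = 92.07 h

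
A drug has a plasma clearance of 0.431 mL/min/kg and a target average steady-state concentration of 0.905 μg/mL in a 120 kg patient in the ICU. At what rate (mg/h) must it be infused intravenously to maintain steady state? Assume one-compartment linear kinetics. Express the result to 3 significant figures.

2.81 mg/h

CL = 0.431 mL/min/kg × 120 kg = 51.72 mL/min = 51.72 × 60/1000 = 3.103 L/h
Infusion rate = CL · Css = 3.103 L/h × 0.905 mg/L = 2.808 mg/h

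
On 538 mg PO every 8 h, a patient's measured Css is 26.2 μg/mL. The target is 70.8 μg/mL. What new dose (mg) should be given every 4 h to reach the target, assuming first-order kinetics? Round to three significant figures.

727 mg

With linear kinetics, Css is proportional to dose rate (D/τ) at fixed clearance.
D₂ = D₁ × (Css,target / Css,current) × (τ₂/τ₁) = 538 × (70.8/26.2) × (4/8) = 726.9 mg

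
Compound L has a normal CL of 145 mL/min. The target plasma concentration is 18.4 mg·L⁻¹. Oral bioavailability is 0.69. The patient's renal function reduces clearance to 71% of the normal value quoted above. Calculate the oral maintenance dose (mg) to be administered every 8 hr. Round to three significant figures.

1320 mg

Convert clearance: 145 mL/min × 60 min/h ÷ 1000 mL/L = 8.700 L/h
Patient clearance = 0.71 × 8.700 = 6.177 L/h
At steady state, dose per interval replaces the amount cleared in that interval: F·D/τ = CL·Css.
D = CL × Css × τ / F = 6.177 × 18.4 × 8 / 0.69 = 1318 mg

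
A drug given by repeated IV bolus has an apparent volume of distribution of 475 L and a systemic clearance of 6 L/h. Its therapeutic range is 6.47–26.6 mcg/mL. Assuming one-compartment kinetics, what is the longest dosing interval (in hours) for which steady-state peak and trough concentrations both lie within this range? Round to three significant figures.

k = CL / Vd = 6.000 / 475.0 = 0.01263 h⁻¹
Between IV bolus doses, concentration decays as C = C₀·e^(−kτ), so C_peak/C_trough = e^(kτ).
τ_max = ln(C_peak/C_trough) / k = ln(26.6/6.47) / 0.01263 = 1.414 / 0.01263 = 112.0 h

112 h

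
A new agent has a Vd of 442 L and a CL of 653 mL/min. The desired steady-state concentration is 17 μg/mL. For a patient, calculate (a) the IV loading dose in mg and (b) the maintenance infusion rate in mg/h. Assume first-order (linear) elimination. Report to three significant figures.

(a) 7510 mg; (b) 666 mg/h

LD = Vd · C_target = 442.0 × 17 = 7514 mg
CL = 653 mL/min = 653 × 0.06 = 39.18 L/h
Infusion rate = 39.18 L/h × 17 mg/L = 666.1 mg/h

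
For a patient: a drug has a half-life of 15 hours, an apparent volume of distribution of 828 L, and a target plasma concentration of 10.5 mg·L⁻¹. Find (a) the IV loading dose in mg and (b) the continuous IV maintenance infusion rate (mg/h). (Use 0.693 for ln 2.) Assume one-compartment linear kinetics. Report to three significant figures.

LD = Vd × C = 828.0 × 10.5 = 8694 mg
CL = 0.693 × Vd / t½ = 0.693 × 828.0 / 15 = 38.25 L/h
Infusion rate = CL × Css = 38.25 × 10.5 = 401.6 mg/h

(a) 8690 mg; (b) 402 mg/h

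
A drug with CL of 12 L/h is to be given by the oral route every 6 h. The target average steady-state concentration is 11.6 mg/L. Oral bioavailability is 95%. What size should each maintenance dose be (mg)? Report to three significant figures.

D = CL × Css × τ / F = 12.00 × 11.6 × 6 / 0.95 = 879.2 mg

879 mg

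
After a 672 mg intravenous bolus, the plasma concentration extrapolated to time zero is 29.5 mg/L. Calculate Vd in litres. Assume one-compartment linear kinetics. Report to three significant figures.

Immediately after an IV bolus, C₀ = Dose / Vd, so Vd = Dose / C₀.
Vd = 672 / 29.5 = 22.78 L

22.8 L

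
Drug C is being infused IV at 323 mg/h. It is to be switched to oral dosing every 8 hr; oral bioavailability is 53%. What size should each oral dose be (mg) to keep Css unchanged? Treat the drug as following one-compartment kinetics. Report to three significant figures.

4880 mg

To maintain the same Css, the systemic dosing rate must be unchanged: F·D/τ = infusion rate.
D = rate × τ / F = 323 × 8 / 0.53 = 4875 mg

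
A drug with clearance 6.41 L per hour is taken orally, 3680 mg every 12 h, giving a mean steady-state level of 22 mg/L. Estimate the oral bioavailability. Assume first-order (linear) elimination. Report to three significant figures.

F·D/τ = CL·Css at steady state → F = CL·Css·τ / D.
F = 6.41 × 22 × 12 / 3680 = 0.460

0.460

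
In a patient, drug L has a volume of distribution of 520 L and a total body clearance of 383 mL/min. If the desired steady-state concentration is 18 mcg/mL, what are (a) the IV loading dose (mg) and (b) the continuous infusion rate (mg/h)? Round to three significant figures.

LD = Vd · C_target = 520.0 × 18 = 9360 mg
Convert clearance: 383 mL/min × 60 min/h ÷ 1000 mL/L = 22.98 L/h
Maintenance: replace elimination → rate = CL × Css = 22.98 × 18 = 413.6 mg/h

(a) 9360 mg; (b) 414 mg/h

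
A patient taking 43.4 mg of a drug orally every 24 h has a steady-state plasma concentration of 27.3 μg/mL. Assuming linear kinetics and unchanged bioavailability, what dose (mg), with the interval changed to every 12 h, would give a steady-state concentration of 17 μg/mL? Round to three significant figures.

For first-order elimination, Css ∝ F·D/(CL·τ); F and CL are unchanged, so Css ∝ D/τ.
D₂ = D₁ × (Css,target / Css,current) × (τ₂/τ₁) = 43.4 × (17/27.3) × (12/24) = 13.51 mg

13.5 mg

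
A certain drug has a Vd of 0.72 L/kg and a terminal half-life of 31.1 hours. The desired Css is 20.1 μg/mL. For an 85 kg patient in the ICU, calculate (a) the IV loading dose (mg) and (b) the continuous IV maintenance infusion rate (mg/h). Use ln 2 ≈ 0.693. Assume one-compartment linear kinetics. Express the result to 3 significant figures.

(a) 1230 mg; (b) 27.4 mg/h

Vd = 0.72 L/kg × 85 kg = 61.20 L
LD = Vd × C = 61.20 × 20.1 = 1230 mg
CL = 0.693 × Vd / t½ = 0.693 × 61.20 / 31.1 = 1.364 L/h
Infusion rate = CL × Css = 1.364 × 20.1 = 27.42 mg/h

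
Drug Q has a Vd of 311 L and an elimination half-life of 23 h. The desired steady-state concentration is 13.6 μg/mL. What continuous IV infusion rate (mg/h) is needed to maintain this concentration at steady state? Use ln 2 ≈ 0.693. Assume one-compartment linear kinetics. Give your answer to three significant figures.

127 mg/h

CL = ln 2 · Vd / t½ = 0.693 × 311.0 / 23 = 9.371 L/h
Infusion rate = CL × Css = 9.371 × 13.6 = 127.4 mg/h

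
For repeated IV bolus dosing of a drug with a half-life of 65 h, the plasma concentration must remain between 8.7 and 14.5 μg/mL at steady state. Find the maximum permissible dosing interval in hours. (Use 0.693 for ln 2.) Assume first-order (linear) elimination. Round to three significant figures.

k = 0.693 / t½ = 0.693 / 65 = 0.01066 h⁻¹
Between IV bolus doses, concentration decays as C = C₀·e^(−kτ), so C_peak/C_trough = e^(kτ).
τ_max = ln(C_peak/C_trough) / k = ln(14.5/8.7) / 0.01066 = 0.5108 / 0.01066 = 47.92 h

47.9 h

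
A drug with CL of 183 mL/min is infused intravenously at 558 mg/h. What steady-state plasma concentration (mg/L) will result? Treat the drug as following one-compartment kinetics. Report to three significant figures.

50.8 mg/L

CL = 183 mL/min = 183 × 0.06 = 10.98 L/h
Css = rate / CL = 558 / 10.98 = 50.82 mg/L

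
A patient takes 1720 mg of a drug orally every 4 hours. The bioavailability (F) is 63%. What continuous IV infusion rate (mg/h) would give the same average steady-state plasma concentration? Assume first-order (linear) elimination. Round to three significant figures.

Equivalent systemic input: infusion rate = F·D/τ.
Rate = 0.63 × 1720 / 4 = 270.9 mg/h

271 mg/h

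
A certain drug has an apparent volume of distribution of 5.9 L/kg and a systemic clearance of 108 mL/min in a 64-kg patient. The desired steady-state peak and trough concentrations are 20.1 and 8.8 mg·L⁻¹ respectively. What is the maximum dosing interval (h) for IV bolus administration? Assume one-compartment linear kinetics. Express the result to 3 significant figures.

Vd = 5.9 L/kg × 64 kg = 377.6 L
CL = 108 mL/min × 60/1000 = 6.480 L/h
k = CL / Vd = 6.480 / 377.6 = 0.01716 h⁻¹
Between IV bolus doses, concentration decays as C = C₀·e^(−kτ), so C_peak/C_trough = e^(kτ).
τ_max = ln(C_peak/C_trough) / k = ln(20.1/8.8) / 0.01716 = 0.8260 / 0.01716 = 48.14 h

48.1 h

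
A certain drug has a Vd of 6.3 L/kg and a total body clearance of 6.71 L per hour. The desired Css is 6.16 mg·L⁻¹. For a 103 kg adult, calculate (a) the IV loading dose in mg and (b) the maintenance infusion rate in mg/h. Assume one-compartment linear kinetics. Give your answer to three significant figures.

Vd = 6.3 L/kg × 103 kg = 648.9 L
Loading: fill Vd to C_target → 648.9 L × 6.16 mg/L = 3997 mg
Infusion rate = 6.710 L/h × 6.16 mg/L = 41.33 mg/h

(a) 4000 mg; (b) 41.3 mg/h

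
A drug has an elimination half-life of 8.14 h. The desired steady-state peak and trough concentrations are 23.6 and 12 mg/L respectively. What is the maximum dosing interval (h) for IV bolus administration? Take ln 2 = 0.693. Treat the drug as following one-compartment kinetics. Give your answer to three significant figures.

k = 0.693 / t½ = 0.693 / 8.14 = 0.08514 h⁻¹
Between IV bolus doses, concentration decays as C = C₀·e^(−kτ), so C_peak/C_trough = e^(kτ).
τ_max = ln(C_peak/C_trough) / k = ln(23.6/12) / 0.08514 = 0.6763 / 0.08514 = 7.943 h

7.94 h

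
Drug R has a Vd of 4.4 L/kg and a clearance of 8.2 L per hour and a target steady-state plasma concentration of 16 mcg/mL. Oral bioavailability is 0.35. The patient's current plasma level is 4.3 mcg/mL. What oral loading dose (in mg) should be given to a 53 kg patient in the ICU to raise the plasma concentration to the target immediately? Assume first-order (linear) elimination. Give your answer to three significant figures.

7800 mg

Vd = 4.4 L/kg × 53 kg = 233.2 L
Concentration deficit ΔC = 16 − 4.3 = 11.70 mg/L
LD = Vd × ΔC / F = 233.2 × 11.70 / 0.35 = 7796 mg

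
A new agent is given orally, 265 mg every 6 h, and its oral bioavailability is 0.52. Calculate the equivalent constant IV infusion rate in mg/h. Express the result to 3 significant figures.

Equivalent systemic input: infusion rate = F·D/τ.
Rate = 0.52 × 265 / 6 = 22.97 mg/h

23.0 mg/h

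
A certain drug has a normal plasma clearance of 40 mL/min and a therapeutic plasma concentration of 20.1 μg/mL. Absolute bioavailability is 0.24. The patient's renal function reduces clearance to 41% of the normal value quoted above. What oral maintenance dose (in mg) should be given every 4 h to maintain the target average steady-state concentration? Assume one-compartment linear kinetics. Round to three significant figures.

Convert clearance: 40 mL/min × 60 min/h ÷ 1000 mL/L = 2.400 L/h
Patient clearance = 0.41 × 2.400 = 0.9840 L/h
D = CL × Css × τ / F = 0.9840 × 20.1 × 4 / 0.24 = 329.6 mg

330 mg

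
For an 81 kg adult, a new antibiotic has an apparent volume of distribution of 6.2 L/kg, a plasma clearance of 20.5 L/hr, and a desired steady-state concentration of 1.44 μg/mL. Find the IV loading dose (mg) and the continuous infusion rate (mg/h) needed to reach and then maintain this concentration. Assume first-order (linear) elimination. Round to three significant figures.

Vd = 6.2 L/kg × 81 kg = 502.2 L
Loading: fill Vd to C_target → 502.2 L × 1.44 mg/L = 723.2 mg
Infusion rate = 20.50 L/h × 1.44 mg/L = 29.52 mg/h

(a) 723 mg; (b) 29.5 mg/h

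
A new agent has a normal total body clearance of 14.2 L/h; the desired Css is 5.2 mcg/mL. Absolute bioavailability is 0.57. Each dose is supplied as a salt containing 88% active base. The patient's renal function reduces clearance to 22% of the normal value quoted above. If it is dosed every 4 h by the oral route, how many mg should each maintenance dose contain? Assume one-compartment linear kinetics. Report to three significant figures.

Patient clearance = 0.22 × 14.20 = 3.124 L/h
At steady state, dose per interval replaces the amount cleared in that interval: F·S·D/τ = CL·Css.
D = CL × Css × τ / F / S = 3.124 × 5.2 × 4 / 0.57 / 0.88 = 129.5 mg

130 mg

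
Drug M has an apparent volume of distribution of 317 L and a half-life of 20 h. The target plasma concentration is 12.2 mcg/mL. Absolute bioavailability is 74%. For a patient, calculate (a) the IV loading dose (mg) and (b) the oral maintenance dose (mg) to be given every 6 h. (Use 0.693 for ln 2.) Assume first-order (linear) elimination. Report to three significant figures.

(a) 3870 mg; (b) 1090 mg

LD = Vd × C = 317.0 × 12.2 = 3867 mg
CL = 0.693 × Vd / t½ = 0.693 × 317.0 / 20 = 10.98 L/h
D = CL × Css × τ / F = 10.98 × 12.2 × 6 / 0.74 = 1086 mg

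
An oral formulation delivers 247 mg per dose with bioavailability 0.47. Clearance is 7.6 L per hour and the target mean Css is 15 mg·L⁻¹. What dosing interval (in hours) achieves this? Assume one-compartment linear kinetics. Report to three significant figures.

F·D/τ = CL·Css → τ = F·D / (CL·Css).
τ = 0.47 × 247 / (7.6 × 15) = 1.018 h

1.02 h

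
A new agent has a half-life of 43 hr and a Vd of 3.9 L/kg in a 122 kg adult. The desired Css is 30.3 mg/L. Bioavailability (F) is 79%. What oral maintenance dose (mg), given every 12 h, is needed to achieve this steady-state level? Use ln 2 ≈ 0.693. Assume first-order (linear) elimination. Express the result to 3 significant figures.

3530 mg

Vd = 3.9 L/kg × 122 kg = 475.8 L
CL = ln 2 · Vd / t½ = 0.693 × 475.8 / 43 = 7.668 L/h
D = CL × Css × τ / F = 7.668 × 30.3 × 12 / 0.79 = 3529 mg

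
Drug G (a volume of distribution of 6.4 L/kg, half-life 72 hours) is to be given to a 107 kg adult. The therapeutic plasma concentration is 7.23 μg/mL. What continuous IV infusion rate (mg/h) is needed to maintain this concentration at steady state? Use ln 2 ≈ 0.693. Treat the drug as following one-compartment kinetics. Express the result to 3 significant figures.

Vd(total) = 107 kg × 6.4 L/kg = 684.8 L
CL = 0.693 × Vd / t½ = 0.693 × 684.8 / 72 = 6.591 L/h
Infusion rate = CL × Css = 6.591 × 7.23 = 47.65 mg/h

47.7 mg/h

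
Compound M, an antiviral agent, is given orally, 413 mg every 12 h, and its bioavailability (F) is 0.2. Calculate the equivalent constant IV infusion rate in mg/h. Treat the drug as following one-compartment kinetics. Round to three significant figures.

Equivalent systemic input: infusion rate = F·D/τ.
Rate = 0.2 × 413 / 12 = 6.883 mg/h

6.88 mg/h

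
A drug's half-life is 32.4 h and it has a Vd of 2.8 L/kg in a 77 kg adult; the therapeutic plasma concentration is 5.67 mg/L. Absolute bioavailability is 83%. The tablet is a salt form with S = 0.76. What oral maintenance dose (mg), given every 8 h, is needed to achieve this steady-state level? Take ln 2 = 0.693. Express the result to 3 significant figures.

Vd = 2.8 L/kg × 77 kg = 215.6 L
CL = 0.693 × Vd / t½ = 0.693 × 215.6 / 32.4 = 4.611 L/h
D = CL × Css × τ / F / S = 4.611 × 5.67 × 8 / 0.83 / 0.76 = 331.6 mg

332 mg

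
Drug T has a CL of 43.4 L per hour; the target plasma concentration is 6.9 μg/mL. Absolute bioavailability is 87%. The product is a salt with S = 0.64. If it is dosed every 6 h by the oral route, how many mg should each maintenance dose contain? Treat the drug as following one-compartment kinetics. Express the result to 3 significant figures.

D = CL × Css × τ / F / S = 43.40 × 6.9 × 6 / 0.87 / 0.64 = 3227 mg

3230 mg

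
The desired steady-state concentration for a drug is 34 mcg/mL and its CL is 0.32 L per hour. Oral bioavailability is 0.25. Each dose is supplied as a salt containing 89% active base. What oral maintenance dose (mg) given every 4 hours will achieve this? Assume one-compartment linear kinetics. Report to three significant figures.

D = CL × Css × τ / F / S = 0.3200 × 34 × 4 / 0.25 / 0.89 = 195.6 mg

196 mg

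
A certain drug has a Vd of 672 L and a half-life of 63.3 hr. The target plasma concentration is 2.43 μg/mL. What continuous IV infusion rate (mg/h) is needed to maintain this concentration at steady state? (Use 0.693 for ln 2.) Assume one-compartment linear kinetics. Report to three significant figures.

17.9 mg/h

CL = ln 2 · Vd / t½ = 0.693 × 672.0 / 63.3 = 7.357 L/h
Infusion rate = CL × Css = 7.357 × 2.43 = 17.88 mg/h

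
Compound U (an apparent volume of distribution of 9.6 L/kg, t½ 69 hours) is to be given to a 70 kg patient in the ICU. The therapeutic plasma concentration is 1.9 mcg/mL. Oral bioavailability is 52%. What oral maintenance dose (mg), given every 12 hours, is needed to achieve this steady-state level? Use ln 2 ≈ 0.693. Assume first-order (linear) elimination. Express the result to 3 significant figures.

Total Vd = 9.6 × 70 = 672.0 L
k = 0.693/69 = 0.01004 h⁻¹, so CL = k·Vd = 0.01004 × 672.0 = 6.747 L/h
D = CL × Css × τ / F = 6.747 × 1.9 × 12 / 0.52 = 295.8 mg

296 mg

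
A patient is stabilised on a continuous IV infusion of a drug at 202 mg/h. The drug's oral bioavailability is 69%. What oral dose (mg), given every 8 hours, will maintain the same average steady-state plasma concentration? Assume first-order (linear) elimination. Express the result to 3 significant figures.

2340 mg

To maintain the same Css, the systemic dosing rate must be unchanged: F·D/τ = infusion rate.
D = rate × τ / F = 202 × 8 / 0.69 = 2342 mg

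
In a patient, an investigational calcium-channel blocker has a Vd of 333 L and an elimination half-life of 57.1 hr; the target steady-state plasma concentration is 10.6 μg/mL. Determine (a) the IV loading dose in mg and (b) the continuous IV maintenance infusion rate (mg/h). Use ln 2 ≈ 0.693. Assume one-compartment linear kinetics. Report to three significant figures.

LD = Vd × C = 333.0 × 10.6 = 3530 mg
CL = 0.693 × Vd / t½ = 0.693 × 333.0 / 57.1 = 4.041 L/h
Infusion rate = CL × Css = 4.041 × 10.6 = 42.83 mg/h

(a) 3530 mg; (b) 42.8 mg/h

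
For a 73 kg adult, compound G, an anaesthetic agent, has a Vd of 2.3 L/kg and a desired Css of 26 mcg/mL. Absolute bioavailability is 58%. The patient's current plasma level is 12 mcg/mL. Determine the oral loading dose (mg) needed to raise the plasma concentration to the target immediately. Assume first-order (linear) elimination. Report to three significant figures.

Vd(total) = 73 kg × 2.3 L/kg = 167.9 L
Concentration deficit ΔC = 26 − 12 = 14.00 mg/L
LD = Vd × ΔC / F = 167.9 × 14.00 / 0.58 = 4053 mg

4050 mg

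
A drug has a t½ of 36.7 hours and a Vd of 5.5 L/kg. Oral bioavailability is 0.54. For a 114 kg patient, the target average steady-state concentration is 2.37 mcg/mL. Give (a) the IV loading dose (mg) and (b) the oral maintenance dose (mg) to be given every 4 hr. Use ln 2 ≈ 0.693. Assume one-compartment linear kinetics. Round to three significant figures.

(a) 1490 mg; (b) 208 mg

Vd = 5.5 L/kg × 114 kg = 627.0 L
LD = Vd × C = 627.0 × 2.37 = 1486 mg
CL = 0.693 × Vd / t½ = 0.693 × 627.0 / 36.7 = 11.84 L/h
D = CL × Css × τ / F = 11.84 × 2.37 × 4 / 0.54 = 207.9 mg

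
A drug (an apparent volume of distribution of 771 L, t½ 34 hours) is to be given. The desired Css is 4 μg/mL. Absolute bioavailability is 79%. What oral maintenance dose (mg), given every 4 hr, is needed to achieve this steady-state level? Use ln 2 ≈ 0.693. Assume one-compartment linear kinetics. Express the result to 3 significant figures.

318 mg

CL = ln 2 · Vd / t½ = 0.693 × 771.0 / 34 = 15.71 L/h
D = CL × Css × τ / F = 15.71 × 4 × 4 / 0.79 = 318.2 mg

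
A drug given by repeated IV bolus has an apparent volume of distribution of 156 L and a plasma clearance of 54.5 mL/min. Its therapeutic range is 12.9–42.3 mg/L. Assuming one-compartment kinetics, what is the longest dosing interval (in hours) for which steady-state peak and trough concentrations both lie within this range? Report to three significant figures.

Convert clearance: 54.5 mL/min × 60 min/h ÷ 1000 mL/L = 3.270 L/h
k = CL / Vd = 3.270 / 156.0 = 0.02096 h⁻¹
Between IV bolus doses, concentration decays as C = C₀·e^(−kτ), so C_peak/C_trough = e^(kτ).
τ_max = ln(C_peak/C_trough) / k = ln(42.3/12.9) / 0.02096 = 1.188 / 0.02096 = 56.68 h

56.7 h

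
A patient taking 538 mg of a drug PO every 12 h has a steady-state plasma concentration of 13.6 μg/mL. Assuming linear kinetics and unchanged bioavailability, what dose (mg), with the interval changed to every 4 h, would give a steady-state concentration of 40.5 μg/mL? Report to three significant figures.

534 mg

With linear kinetics, Css is proportional to dose rate (D/τ) at fixed clearance.
D₂ = D₁ × (Css,target / Css,current) × (τ₂/τ₁) = 538 × (40.5/13.6) × (4/12) = 534.0 mg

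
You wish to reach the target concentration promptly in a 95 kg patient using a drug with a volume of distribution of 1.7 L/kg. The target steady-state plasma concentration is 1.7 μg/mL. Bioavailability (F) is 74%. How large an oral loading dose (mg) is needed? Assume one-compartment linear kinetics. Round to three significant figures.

371 mg

Vd(total) = 95 kg × 1.7 L/kg = 161.5 L
The loading dose fills Vd to the target concentration.
LD = Vd × C / F = 161.5 × 1.700 / 0.74 = 371.0 mg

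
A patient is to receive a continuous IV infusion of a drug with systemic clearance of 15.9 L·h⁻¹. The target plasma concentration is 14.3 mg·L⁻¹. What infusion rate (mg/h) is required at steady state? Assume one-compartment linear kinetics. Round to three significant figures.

Infusion rate = CL · Css = 15.90 L/h × 14.3 mg/L = 227.4 mg/h

227 mg/h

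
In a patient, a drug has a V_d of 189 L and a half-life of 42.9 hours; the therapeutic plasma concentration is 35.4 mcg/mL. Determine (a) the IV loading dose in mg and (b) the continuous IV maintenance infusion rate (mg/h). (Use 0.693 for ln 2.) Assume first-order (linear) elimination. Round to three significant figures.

(a) 6690 mg; (b) 108 mg/h

LD = Vd × C = 189.0 × 35.4 = 6691 mg
CL = 0.693 × Vd / t½ = 0.693 × 189.0 / 42.9 = 3.053 L/h
Infusion rate = CL × Css = 3.053 × 35.4 = 108.1 mg/h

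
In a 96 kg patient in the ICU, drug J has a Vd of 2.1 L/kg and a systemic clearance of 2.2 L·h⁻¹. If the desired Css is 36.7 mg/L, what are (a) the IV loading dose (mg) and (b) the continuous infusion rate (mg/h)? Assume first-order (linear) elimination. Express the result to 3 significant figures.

Total Vd = 2.1 × 96 = 201.6 L
LD = Vd · C_target = 201.6 × 36.7 = 7399 mg
Maintenance: replace elimination → rate = CL × Css = 2.200 × 36.7 = 80.74 mg/h

(a) 7400 mg; (b) 80.7 mg/h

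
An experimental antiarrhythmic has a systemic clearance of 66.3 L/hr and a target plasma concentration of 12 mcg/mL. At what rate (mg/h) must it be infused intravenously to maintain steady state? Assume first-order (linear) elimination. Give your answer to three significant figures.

796 mg/h

At steady state, infusion rate equals elimination rate: rate in = CL × Css.
R₀ = 66.30 × 12 = 795.6 mg/h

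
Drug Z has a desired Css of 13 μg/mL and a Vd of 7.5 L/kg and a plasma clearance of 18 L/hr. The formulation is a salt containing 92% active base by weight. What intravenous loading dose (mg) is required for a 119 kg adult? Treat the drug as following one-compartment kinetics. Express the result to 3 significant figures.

Vd(total) = 119 kg × 7.5 L/kg = 892.5 L
The loading dose fills Vd to the target concentration; clearance is irrelevant here.
LD = Vd × C / S = 892.5 × 13.00 / 0.92 = 12610 mg

12600 mg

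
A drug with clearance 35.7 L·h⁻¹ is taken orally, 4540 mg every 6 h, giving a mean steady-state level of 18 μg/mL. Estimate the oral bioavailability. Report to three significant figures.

F·D/τ = CL·Css at steady state → F = CL·Css·τ / D.
F = 35.7 × 18 × 6 / 4540 = 0.849

0.849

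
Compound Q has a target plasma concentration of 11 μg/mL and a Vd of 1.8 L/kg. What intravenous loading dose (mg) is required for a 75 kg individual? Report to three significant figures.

Total Vd = 1.8 × 75 = 135.0 L
LD = Vd × C = 135.0 × 11.00 = 1485 mg

1490 mg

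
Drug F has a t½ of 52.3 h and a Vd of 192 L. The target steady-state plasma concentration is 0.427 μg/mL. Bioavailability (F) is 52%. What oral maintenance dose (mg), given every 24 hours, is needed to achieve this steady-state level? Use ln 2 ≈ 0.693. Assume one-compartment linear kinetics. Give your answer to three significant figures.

50.1 mg

CL = 0.693 × Vd / t½ = 0.693 × 192.0 / 52.3 = 2.544 L/h
D = CL × Css × τ / F = 2.544 × 0.427 × 24 / 0.52 = 50.14 mg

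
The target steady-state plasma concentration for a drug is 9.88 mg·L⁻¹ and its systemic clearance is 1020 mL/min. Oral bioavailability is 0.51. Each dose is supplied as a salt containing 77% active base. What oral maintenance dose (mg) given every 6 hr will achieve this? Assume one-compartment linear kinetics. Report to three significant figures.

9240 mg

Convert clearance: 1020 mL/min × 60 min/h ÷ 1000 mL/L = 61.20 L/h
At steady state, dose per interval replaces the amount cleared in that interval: F·S·D/τ = CL·Css.
D = CL × Css × τ / F / S = 61.20 × 9.88 × 6 / 0.51 / 0.77 = 9238 mg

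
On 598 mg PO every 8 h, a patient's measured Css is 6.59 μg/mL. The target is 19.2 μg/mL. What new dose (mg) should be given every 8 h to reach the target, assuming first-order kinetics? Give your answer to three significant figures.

With linear kinetics, Css is proportional to dose rate (D/τ) at fixed clearance.
D₂ = D₁ × (Css,target / Css,current) = 598 × 19.2/6.59 = 1742 mg

1740 mg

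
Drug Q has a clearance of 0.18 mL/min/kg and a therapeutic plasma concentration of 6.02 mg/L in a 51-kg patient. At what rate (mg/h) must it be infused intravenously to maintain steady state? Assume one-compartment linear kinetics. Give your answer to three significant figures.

CL = 0.18 mL/min/kg × 51 kg = 9.180 mL/min = 9.180 × 60/1000 = 0.5508 L/h
At steady state, infusion rate equals elimination rate: rate in = CL × Css.
Infusion rate = CL · Css = 0.5508 L/h × 6.02 mg/L = 3.316 mg/h

3.32 mg/h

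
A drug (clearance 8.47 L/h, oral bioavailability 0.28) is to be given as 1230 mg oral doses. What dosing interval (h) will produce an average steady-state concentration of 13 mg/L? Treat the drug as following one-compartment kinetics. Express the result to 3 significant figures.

F·D/τ = CL·Css → τ = F·D / (CL·Css).
τ = 0.28 × 1230 / (8.47 × 13) = 3.128 h

3.13 h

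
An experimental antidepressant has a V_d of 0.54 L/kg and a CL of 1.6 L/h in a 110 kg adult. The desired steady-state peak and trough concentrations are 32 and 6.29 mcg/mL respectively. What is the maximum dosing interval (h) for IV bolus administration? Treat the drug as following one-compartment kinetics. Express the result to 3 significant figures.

60.4 h

Vd(total) = 110 kg × 0.54 L/kg = 59.40 L
k = CL / Vd = 1.600 / 59.40 = 0.02694 h⁻¹
Between IV bolus doses, concentration decays as C = C₀·e^(−kτ), so C_peak/C_trough = e^(kτ).
τ_max = ln(C_peak/C_trough) / k = ln(32/6.29) / 0.02694 = 1.627 / 0.02694 = 60.39 h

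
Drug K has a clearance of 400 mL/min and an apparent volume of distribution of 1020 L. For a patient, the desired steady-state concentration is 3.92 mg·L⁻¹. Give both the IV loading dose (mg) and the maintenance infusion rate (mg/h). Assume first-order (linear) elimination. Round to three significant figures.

Loading dose = Vd × C = 1020 × 3.92 = 3998 mg
CL = 400 mL/min = 400 × 0.06 = 24.00 L/h
Maintenance: replace elimination → rate = CL × Css = 24.00 × 3.92 = 94.08 mg/h

(a) 4000 mg; (b) 94.1 mg/h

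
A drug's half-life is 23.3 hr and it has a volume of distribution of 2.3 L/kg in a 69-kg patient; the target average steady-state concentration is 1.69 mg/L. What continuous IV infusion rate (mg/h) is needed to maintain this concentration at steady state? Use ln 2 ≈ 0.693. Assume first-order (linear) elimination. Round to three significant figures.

7.98 mg/h

Vd(total) = 69 kg × 2.3 L/kg = 158.7 L
CL = ln 2 · Vd / t½ = 0.693 × 158.7 / 23.3 = 4.720 L/h
Infusion rate = CL × Css = 4.720 × 1.69 = 7.977 mg/h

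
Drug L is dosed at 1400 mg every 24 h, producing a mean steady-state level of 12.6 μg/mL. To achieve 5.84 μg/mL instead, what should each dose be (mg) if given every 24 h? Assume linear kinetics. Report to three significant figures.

649 mg

For first-order elimination, Css ∝ F·D/(CL·τ); F and CL are unchanged, so Css ∝ D/τ.
D₂ = D₁ × (Css,target / Css,current) = 1400 × 5.84/12.6 = 648.9 mg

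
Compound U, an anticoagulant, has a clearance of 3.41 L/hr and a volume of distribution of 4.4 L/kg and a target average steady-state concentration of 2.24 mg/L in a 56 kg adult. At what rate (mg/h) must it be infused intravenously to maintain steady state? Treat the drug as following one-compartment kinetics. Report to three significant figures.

R₀ = 3.410 × 2.24 = 7.638 mg/h

7.64 mg/h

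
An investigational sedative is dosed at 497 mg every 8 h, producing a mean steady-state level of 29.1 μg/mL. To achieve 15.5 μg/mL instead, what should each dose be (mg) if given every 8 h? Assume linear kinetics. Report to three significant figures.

For first-order elimination, Css ∝ F·D/(CL·τ); F and CL are unchanged, so Css ∝ D/τ.
D₂ = D₁ × (Css,target / Css,current) = 497 × 15.5/29.1 = 264.7 mg

265 mg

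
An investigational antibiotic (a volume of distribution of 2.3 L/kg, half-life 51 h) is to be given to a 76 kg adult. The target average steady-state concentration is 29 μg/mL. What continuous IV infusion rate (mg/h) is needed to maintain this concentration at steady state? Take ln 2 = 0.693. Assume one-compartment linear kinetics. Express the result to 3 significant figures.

68.9 mg/h

Total Vd = 2.3 × 76 = 174.8 L
k = 0.693/51 = 0.01359 h⁻¹, so CL = k·Vd = 0.01359 × 174.8 = 2.376 L/h
Infusion rate = CL × Css = 2.376 × 29 = 68.90 mg/h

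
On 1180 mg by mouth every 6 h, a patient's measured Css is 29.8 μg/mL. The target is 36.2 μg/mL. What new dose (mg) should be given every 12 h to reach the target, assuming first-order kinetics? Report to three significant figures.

2870 mg

For first-order elimination, Css ∝ F·D/(CL·τ); F and CL are unchanged, so Css ∝ D/τ.
D₂ = D₁ × (Css,target / Css,current) × (τ₂/τ₁) = 1180 × (36.2/29.8) × (12/6) = 2867 mg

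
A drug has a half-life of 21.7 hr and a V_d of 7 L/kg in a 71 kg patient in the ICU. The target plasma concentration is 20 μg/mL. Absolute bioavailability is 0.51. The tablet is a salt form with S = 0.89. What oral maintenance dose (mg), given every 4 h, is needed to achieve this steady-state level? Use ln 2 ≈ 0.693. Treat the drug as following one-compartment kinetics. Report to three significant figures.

Total Vd = 7 × 71 = 497.0 L
k = 0.693/21.7 = 0.03194 h⁻¹, so CL = k·Vd = 0.03194 × 497.0 = 15.87 L/h
D = CL × Css × τ / F / S = 15.87 × 20 × 4 / 0.51 / 0.89 = 2797 mg

2800 mg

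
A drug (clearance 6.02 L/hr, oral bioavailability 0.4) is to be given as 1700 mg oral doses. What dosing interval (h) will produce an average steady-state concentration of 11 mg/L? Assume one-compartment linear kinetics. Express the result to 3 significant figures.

10.3 h

F·D/τ = CL·Css → τ = F·D / (CL·Css).
τ = 0.4 × 1700 / (6.02 × 11) = 10.27 h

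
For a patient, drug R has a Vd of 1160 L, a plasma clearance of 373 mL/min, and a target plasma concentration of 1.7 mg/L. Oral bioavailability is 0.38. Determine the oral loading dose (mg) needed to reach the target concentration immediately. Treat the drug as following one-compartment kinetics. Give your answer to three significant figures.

LD is governed by Vd — clearance does not enter the loading-dose calculation.
LD = Vd × C / F = 1160 × 1.700 / 0.38 = 5189 mg

5190 mg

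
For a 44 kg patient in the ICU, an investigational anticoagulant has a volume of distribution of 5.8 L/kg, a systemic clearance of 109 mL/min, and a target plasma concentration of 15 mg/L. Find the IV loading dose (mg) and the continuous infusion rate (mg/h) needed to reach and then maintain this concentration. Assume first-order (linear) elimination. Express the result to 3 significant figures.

Vd = 5.8 L/kg × 44 kg = 255.2 L
LD = Vd · C_target = 255.2 × 15 = 3828 mg
CL = 109 mL/min = 109 × 0.06 = 6.540 L/h
Maintenance infusion rate = CL × Css = 6.540 × 15 = 98.10 mg/h

(a) 3830 mg; (b) 98.1 mg/h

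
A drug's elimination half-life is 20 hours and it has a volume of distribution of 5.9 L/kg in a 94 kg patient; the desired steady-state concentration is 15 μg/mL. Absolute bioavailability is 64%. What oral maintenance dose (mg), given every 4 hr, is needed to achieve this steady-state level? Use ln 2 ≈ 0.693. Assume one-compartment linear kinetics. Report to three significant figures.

Total Vd = 5.9 × 94 = 554.6 L
k = 0.693/20 = 0.03465 h⁻¹, so CL = k·Vd = 0.03465 × 554.6 = 19.22 L/h
D = CL × Css × τ / F = 19.22 × 15 × 4 / 0.64 = 1802 mg

1800 mg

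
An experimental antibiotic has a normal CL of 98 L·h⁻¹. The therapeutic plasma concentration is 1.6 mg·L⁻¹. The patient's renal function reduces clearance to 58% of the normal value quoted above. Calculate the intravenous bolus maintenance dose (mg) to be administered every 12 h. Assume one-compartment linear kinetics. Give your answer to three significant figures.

1090 mg

Patient clearance = 0.58 × 98.00 = 56.84 L/h
D = CL × Css × τ = 56.84 × 1.6 × 12 = 1091 mg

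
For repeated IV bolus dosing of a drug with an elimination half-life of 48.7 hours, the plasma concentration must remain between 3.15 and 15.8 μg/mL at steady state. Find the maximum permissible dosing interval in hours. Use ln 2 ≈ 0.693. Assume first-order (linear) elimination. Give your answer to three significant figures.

k = 0.693 / t½ = 0.693 / 48.7 = 0.01423 h⁻¹
Between IV bolus doses, concentration decays as C = C₀·e^(−kτ), so C_peak/C_trough = e^(kτ).
τ_max = ln(C_peak/C_trough) / k = ln(15.8/3.15) / 0.01423 = 1.613 / 0.01423 = 113.4 h

113 h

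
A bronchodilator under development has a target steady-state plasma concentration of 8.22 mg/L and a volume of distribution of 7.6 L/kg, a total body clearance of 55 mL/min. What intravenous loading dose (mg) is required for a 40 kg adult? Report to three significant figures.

2500 mg

Vd(total) = 40 kg × 7.6 L/kg = 304.0 L
The loading dose fills Vd to the target concentration.
LD = Vd × C = 304.0 × 8.220 = 2499 mg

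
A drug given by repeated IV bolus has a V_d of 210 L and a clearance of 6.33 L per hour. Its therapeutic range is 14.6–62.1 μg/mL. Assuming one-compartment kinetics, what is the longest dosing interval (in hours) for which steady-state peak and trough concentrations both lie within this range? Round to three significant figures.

48.0 h

k = CL / Vd = 6.330 / 210.0 = 0.03014 h⁻¹
Between IV bolus doses, concentration decays as C = C₀·e^(−kτ), so C_peak/C_trough = e^(kτ).
τ_max = ln(C_peak/C_trough) / k = ln(62.1/14.6) / 0.03014 = 1.448 / 0.03014 = 48.04 h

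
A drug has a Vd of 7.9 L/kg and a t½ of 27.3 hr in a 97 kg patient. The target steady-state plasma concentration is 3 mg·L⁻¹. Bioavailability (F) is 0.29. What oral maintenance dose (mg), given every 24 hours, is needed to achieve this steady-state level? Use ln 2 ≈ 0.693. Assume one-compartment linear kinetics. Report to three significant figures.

4830 mg

Vd(total) = 97 kg × 7.9 L/kg = 766.3 L
CL = ln 2 · Vd / t½ = 0.693 × 766.3 / 27.3 = 19.45 L/h
D = CL × Css × τ / F = 19.45 × 3 × 24 / 0.29 = 4829 mg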